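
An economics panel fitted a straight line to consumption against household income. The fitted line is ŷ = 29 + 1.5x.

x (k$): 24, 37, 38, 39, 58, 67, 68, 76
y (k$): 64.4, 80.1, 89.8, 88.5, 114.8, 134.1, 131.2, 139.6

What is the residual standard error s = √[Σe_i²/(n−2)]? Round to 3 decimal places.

s = 3.400

x=24: ŷ = 29 + 1.5·24 = 65; e = 64.4 − 65 = -0.6
x=37: ŷ = 29 + 1.5·37 = 84.5; e = 80.1 − 84.5 = -4.4
x=38: ŷ = 29 + 1.5·38 = 86; e = 89.8 − 86 = 3.8
x=39: ŷ = 29 + 1.5·39 = 87.5; e = 88.5 − 87.5 = 1
x=58: ŷ = 29 + 1.5·58 = 116; e = 114.8 − 116 = -1.2
x=67: ŷ = 29 + 1.5·67 = 129.5; e = 134.1 − 129.5 = 4.6
x=68: ŷ = 29 + 1.5·68 = 131; e = 131.2 − 131 = 0.2
x=76: ŷ = 29 + 1.5·76 = 143; e = 139.6 − 143 = -3.4
SSE = 0.36 + 19.36 + 14.44 + 1 + 1.44 + 21.16 + 0.04 + 11.56 = 69.36
s = √(69.36/6) = √11.56 ≈ 3.400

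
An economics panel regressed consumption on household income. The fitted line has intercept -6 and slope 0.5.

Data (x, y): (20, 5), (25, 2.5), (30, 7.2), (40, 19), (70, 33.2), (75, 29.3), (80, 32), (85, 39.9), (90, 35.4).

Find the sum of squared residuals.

SSE = 96.24

x=20: ŷ = -6 + 0.5·20 = 4; r = 5 − 4 = 1
x=25: ŷ = -6 + 0.5·25 = 6.5; r = 2.5 − 6.5 = -4
x=30: ŷ = -6 + 0.5·30 = 9; r = 7.2 − 9 = -1.8
x=40: ŷ = -6 + 0.5·40 = 14; r = 19 − 14 = 5
x=70: ŷ = -6 + 0.5·70 = 29; r = 33.2 − 29 = 4.2
x=75: ŷ = -6 + 0.5·75 = 31.5; r = 29.3 − 31.5 = -2.2
x=80: ŷ = -6 + 0.5·80 = 34; r = 32 − 34 = -2
x=85: ŷ = -6 + 0.5·85 = 36.5; r = 39.9 − 36.5 = 3.4
x=90: ŷ = -6 + 0.5·90 = 39; r = 35.4 − 39 = -3.6
SSE = 1 + 16 + 3.24 + 25 + 17.64 + 4.84 + 4 + 11.56 + 12.96 = 96.24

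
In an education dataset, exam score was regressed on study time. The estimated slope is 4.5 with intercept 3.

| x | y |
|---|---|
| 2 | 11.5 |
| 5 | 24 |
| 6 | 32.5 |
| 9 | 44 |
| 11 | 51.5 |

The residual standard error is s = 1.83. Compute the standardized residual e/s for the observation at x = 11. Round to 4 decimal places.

-0.5464

ŷ = 3 + 4.5·11 = 52.5
e = 51.5 − 52.5 = -1
e/s = -1 / 1.83 = -0.5464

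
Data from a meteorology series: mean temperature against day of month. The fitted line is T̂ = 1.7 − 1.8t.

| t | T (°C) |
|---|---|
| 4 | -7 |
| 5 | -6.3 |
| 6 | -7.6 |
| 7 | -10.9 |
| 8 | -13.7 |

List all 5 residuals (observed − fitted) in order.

-1.5, 1, 1.5, 0, -1

t=4: T̂ = 1.7 − 1.8·4 = -5.5; e = -7 − (-5.5) = -1.5
t=5: T̂ = 1.7 − 1.8·5 = -7.3; e = -6.3 − (-7.3) = 1
t=6: T̂ = 1.7 − 1.8·6 = -9.1; e = -7.6 − (-9.1) = 1.5
t=7: T̂ = 1.7 − 1.8·7 = -10.9; e = -10.9 − (-10.9) = 0
t=8: T̂ = 1.7 − 1.8·8 = -12.7; e = -13.7 − (-12.7) = -1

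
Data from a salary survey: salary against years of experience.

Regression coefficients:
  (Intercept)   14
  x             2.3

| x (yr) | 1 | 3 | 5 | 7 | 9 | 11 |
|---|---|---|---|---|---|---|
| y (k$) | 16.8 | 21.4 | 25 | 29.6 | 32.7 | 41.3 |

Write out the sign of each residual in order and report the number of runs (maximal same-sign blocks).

3 runs

x=1: ŷ = 14 + 2.3·1 = 16.3; r = 16.8 − 16.3 = 0.5
x=3: ŷ = 14 + 2.3·3 = 20.9; r = 21.4 − 20.9 = 0.5
x=5: ŷ = 14 + 2.3·5 = 25.5; r = 25 − 25.5 = -0.5
x=7: ŷ = 14 + 2.3·7 = 30.1; r = 29.6 − 30.1 = -0.5
x=9: ŷ = 14 + 2.3·9 = 34.7; r = 32.7 − 34.7 = -2
x=11: ŷ = 14 + 2.3·11 = 39.3; r = 41.3 − 39.3 = 2
Signs: + + − − − +
Runs: +×2, −×3, +×1 → 3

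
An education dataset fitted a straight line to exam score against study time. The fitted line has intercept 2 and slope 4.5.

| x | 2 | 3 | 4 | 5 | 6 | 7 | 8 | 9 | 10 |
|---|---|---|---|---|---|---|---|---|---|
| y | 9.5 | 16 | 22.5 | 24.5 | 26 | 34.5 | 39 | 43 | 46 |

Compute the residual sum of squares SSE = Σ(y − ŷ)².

x=2: ŷ = 2 + 4.5·2 = 11; e = 9.5 − 11 = -1.5
x=3: ŷ = 2 + 4.5·3 = 15.5; e = 16 − 15.5 = 0.5
x=4: ŷ = 2 + 4.5·4 = 20; e = 22.5 − 20 = 2.5
x=5: ŷ = 2 + 4.5·5 = 24.5; e = 24.5 − 24.5 = 0
x=6: ŷ = 2 + 4.5·6 = 29; e = 26 − 29 = -3
x=7: ŷ = 2 + 4.5·7 = 33.5; e = 34.5 − 33.5 = 1
x=8: ŷ = 2 + 4.5·8 = 38; e = 39 − 38 = 1
x=9: ŷ = 2 + 4.5·9 = 42.5; e = 43 − 42.5 = 0.5
x=10: ŷ = 2 + 4.5·10 = 47; e = 46 − 47 = -1
SSE = 2.25 + 0.25 + 6.25 + 0 + 9 + 1 + 1 + 0.25 + 1 = 21

SSE = 21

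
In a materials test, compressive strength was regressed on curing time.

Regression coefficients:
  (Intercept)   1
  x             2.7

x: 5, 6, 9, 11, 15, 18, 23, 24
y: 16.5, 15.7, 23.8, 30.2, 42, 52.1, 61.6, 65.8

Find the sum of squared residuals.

SSE = 17.5

x=5: ŷ = 1 + 2.7·5 = 14.5; e = 16.5 − 14.5 = 2
x=6: ŷ = 1 + 2.7·6 = 17.2; e = 15.7 − 17.2 = -1.5
x=9: ŷ = 1 + 2.7·9 = 25.3; e = 23.8 − 25.3 = -1.5
x=11: ŷ = 1 + 2.7·11 = 30.7; e = 30.2 − 30.7 = -0.5
x=15: ŷ = 1 + 2.7·15 = 41.5; e = 42 − 41.5 = 0.5
x=18: ŷ = 1 + 2.7·18 = 49.6; e = 52.1 − 49.6 = 2.5
x=23: ŷ = 1 + 2.7·23 = 63.1; e = 61.6 − 63.1 = -1.5
x=24: ŷ = 1 + 2.7·24 = 65.8; e = 65.8 − 65.8 = 0
SSE = 4 + 2.25 + 2.25 + 0.25 + 0.25 + 6.25 + 2.25 + 0 = 17.5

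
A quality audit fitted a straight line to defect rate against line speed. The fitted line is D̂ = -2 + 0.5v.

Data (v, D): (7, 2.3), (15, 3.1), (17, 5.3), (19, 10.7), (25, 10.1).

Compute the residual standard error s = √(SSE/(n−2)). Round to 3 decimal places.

v=7: D̂ = -2 + 0.5·7 = 1.5; r = 2.3 − 1.5 = 0.8
v=15: D̂ = -2 + 0.5·15 = 5.5; r = 3.1 − 5.5 = -2.4
v=17: D̂ = -2 + 0.5·17 = 6.5; r = 5.3 − 6.5 = -1.2
v=19: D̂ = -2 + 0.5·19 = 7.5; r = 10.7 − 7.5 = 3.2
v=25: D̂ = -2 + 0.5·25 = 10.5; r = 10.1 − 10.5 = -0.4
SSE = 0.64 + 5.76 + 1.44 + 10.24 + 0.16 = 18.24
s = √(18.24/3) = √6.08 ≈ 2.466

s = 2.466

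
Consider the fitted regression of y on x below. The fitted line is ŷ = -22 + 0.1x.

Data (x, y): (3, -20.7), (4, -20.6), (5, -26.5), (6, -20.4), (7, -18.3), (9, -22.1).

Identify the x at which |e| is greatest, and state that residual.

x=3: ŷ = -22 + 0.1·3 = -21.7; e = -20.7 − (-21.7) = 1
x=4: ŷ = -22 + 0.1·4 = -21.6; e = -20.6 − (-21.6) = 1
x=5: ŷ = -22 + 0.1·5 = -21.5; e = -26.5 − (-21.5) = -5
x=6: ŷ = -22 + 0.1·6 = -21.4; e = -20.4 − (-21.4) = 1
x=7: ŷ = -22 + 0.1·7 = -21.3; e = -18.3 − (-21.3) = 3
x=9: ŷ = -22 + 0.1·9 = -21.1; e = -22.1 − (-21.1) = -1
Largest |e| is 5 at x = 5, residual -5.

x = 5, e = -5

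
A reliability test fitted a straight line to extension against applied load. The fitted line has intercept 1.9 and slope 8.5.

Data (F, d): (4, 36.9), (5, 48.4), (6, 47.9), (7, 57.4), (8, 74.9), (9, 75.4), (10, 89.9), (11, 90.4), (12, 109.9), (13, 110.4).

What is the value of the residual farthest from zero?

F=4: ŷ = 1.9 + 8.5·4 = 35.9; e = 36.9 − 35.9 = 1
F=5: ŷ = 1.9 + 8.5·5 = 44.4; e = 48.4 − 44.4 = 4
F=6: ŷ = 1.9 + 8.5·6 = 52.9; e = 47.9 − 52.9 = -5
F=7: ŷ = 1.9 + 8.5·7 = 61.4; e = 57.4 − 61.4 = -4
F=8: ŷ = 1.9 + 8.5·8 = 69.9; e = 74.9 − 69.9 = 5
F=9: ŷ = 1.9 + 8.5·9 = 78.4; e = 75.4 − 78.4 = -3
F=10: ŷ = 1.9 + 8.5·10 = 86.9; e = 89.9 − 86.9 = 3
F=11: ŷ = 1.9 + 8.5·11 = 95.4; e = 90.4 − 95.4 = -5
F=12: ŷ = 1.9 + 8.5·12 = 103.9; e = 109.9 − 103.9 = 6
F=13: ŷ = 1.9 + 8.5·13 = 112.4; e = 110.4 − 112.4 = -2
Largest |e| is 6 at F = 12, residual 6.

e = 6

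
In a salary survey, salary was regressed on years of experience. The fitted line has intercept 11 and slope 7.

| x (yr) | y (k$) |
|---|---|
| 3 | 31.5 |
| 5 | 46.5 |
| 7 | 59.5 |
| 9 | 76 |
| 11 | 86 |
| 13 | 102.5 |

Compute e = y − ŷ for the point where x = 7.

ŷ = 11 + 7·7 = 60
e = 59.5 − 60 = -0.5

e = -0.5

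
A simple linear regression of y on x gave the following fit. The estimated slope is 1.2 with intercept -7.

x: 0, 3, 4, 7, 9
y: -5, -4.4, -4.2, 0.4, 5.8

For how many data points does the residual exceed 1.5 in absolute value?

3

x=0: ŷ = -7 + 1.2·0 = -7; r = -5 − (-7) = 2
x=3: ŷ = -7 + 1.2·3 = -3.4; r = -4.4 − (-3.4) = -1
x=4: ŷ = -7 + 1.2·4 = -2.2; r = -4.2 − (-2.2) = -2
x=7: ŷ = -7 + 1.2·7 = 1.4; r = 0.4 − 1.4 = -1
x=9: ŷ = -7 + 1.2·9 = 3.8; r = 5.8 − 3.8 = 2
|r| > 1.5: x=0 (|r|=2), x=4 (|r|=2), x=9 (|r|=2) → 3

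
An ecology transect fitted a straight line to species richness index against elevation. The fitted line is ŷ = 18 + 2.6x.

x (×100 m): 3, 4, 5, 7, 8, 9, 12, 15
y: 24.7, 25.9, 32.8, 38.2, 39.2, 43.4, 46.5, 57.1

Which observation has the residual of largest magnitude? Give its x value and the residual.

x=3: ŷ = 18 + 2.6·3 = 25.8; e = 24.7 − 25.8 = -1.1
x=4: ŷ = 18 + 2.6·4 = 28.4; e = 25.9 − 28.4 = -2.5
x=5: ŷ = 18 + 2.6·5 = 31; e = 32.8 − 31 = 1.8
x=7: ŷ = 18 + 2.6·7 = 36.2; e = 38.2 − 36.2 = 2
x=8: ŷ = 18 + 2.6·8 = 38.8; e = 39.2 − 38.8 = 0.4
x=9: ŷ = 18 + 2.6·9 = 41.4; e = 43.4 − 41.4 = 2
x=12: ŷ = 18 + 2.6·12 = 49.2; e = 46.5 − 49.2 = -2.7
x=15: ŷ = 18 + 2.6·15 = 57; e = 57.1 − 57 = 0.1
Largest |e| is 2.7 at x = 12, residual -2.7.

x = 12, e = -2.7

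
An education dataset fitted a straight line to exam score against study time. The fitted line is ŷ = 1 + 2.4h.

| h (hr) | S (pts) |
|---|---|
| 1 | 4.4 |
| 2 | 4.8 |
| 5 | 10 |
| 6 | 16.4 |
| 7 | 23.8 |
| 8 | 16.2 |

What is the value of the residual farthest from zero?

h=1: ŷ = 1 + 2.4·1 = 3.4; r = 4.4 − 3.4 = 1
h=2: ŷ = 1 + 2.4·2 = 5.8; r = 4.8 − 5.8 = -1
h=5: ŷ = 1 + 2.4·5 = 13; r = 10 − 13 = -3
h=6: ŷ = 1 + 2.4·6 = 15.4; r = 16.4 − 15.4 = 1
h=7: ŷ = 1 + 2.4·7 = 17.8; r = 23.8 − 17.8 = 6
h=8: ŷ = 1 + 2.4·8 = 20.2; r = 16.2 − 20.2 = -4
Largest |r| is 6 at h = 7, residual 6.

r = 6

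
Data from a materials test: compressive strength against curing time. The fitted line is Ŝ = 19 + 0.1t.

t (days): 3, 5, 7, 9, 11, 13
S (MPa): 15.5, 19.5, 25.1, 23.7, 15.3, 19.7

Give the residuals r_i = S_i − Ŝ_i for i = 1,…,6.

-3.8, 0, 5.4, 3.8, -4.8, -0.6

t=3: Ŝ = 19 + 0.1·3 = 19.3; r = 15.5 − 19.3 = -3.8
t=5: Ŝ = 19 + 0.1·5 = 19.5; r = 19.5 − 19.5 = 0
t=7: Ŝ = 19 + 0.1·7 = 19.7; r = 25.1 − 19.7 = 5.4
t=9: Ŝ = 19 + 0.1·9 = 19.9; r = 23.7 − 19.9 = 3.8
t=11: Ŝ = 19 + 0.1·11 = 20.1; r = 15.3 − 20.1 = -4.8
t=13: Ŝ = 19 + 0.1·13 = 20.3; r = 19.7 − 20.3 = -0.6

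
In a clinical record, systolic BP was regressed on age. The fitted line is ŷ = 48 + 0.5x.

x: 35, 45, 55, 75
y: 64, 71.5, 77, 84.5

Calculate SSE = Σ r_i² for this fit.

x=35: ŷ = 48 + 0.5·35 = 65.5; r = 64 − 65.5 = -1.5
x=45: ŷ = 48 + 0.5·45 = 70.5; r = 71.5 − 70.5 = 1
x=55: ŷ = 48 + 0.5·55 = 75.5; r = 77 − 75.5 = 1.5
x=75: ŷ = 48 + 0.5·75 = 85.5; r = 84.5 − 85.5 = -1
SSE = 2.25 + 1 + 2.25 + 1 = 6.5

SSE = 6.5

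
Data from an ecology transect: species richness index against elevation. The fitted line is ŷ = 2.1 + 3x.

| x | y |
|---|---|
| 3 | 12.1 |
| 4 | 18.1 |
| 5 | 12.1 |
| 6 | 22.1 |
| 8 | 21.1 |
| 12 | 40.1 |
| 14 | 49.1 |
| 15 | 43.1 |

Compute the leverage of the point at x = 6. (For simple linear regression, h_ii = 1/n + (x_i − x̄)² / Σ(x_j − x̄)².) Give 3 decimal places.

h = 0.162

x̄ = (3 + 4 + 5 + 6 + 8 + 12 + 14 + 15)/8 = 8.375
Σ(x − x̄)² = 28.8906 + 19.1406 + 11.3906 + 5.64062 + 0.140625 + 13.1406 + 31.6406 + 43.8906 = 153.875
h = 1/8 + (-2.375)²/153.875 = 0.125 + 0.0366572 = 0.162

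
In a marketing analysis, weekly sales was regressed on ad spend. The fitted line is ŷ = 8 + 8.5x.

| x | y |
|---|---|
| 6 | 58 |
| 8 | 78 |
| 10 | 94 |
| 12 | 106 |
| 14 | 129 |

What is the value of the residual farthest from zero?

x=6: ŷ = 8 + 8.5·6 = 59; r = 58 − 59 = -1
x=8: ŷ = 8 + 8.5·8 = 76; r = 78 − 76 = 2
x=10: ŷ = 8 + 8.5·10 = 93; r = 94 − 93 = 1
x=12: ŷ = 8 + 8.5·12 = 110; r = 106 − 110 = -4
x=14: ŷ = 8 + 8.5·14 = 127; r = 129 − 127 = 2
Largest |r| is 4 at x = 12, residual -4.

r = -4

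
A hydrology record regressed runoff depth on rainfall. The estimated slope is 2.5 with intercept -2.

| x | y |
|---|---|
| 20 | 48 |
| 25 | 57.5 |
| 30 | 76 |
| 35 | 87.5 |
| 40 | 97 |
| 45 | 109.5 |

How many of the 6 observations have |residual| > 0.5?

x=20: ŷ = -2 + 2.5·20 = 48; e = 48 − 48 = 0
x=25: ŷ = -2 + 2.5·25 = 60.5; e = 57.5 − 60.5 = -3
x=30: ŷ = -2 + 2.5·30 = 73; e = 76 − 73 = 3
x=35: ŷ = -2 + 2.5·35 = 85.5; e = 87.5 − 85.5 = 2
x=40: ŷ = -2 + 2.5·40 = 98; e = 97 − 98 = -1
x=45: ŷ = -2 + 2.5·45 = 110.5; e = 109.5 − 110.5 = -1
|e| > 0.5: x=25 (|e|=3), x=30 (|e|=3), x=35 (|e|=2), x=40 (|e|=1), x=45 (|e|=1) → 5

5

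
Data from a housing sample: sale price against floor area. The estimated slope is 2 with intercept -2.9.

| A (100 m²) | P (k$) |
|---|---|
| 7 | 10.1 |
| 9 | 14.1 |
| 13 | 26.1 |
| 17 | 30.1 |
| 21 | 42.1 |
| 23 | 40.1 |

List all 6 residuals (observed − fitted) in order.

A=7: P̂ = -2.9 + 2·7 = 11.1; e = 10.1 − 11.1 = -1
A=9: P̂ = -2.9 + 2·9 = 15.1; e = 14.1 − 15.1 = -1
A=13: P̂ = -2.9 + 2·13 = 23.1; e = 26.1 − 23.1 = 3
A=17: P̂ = -2.9 + 2·17 = 31.1; e = 30.1 − 31.1 = -1
A=21: P̂ = -2.9 + 2·21 = 39.1; e = 42.1 − 39.1 = 3
A=23: P̂ = -2.9 + 2·23 = 43.1; e = 40.1 − 43.1 = -3

-1, -1, 3, -1, 3, -3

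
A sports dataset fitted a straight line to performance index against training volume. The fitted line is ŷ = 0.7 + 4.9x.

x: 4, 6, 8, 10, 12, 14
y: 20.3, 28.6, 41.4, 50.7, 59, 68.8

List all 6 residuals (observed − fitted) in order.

x=4: ŷ = 0.7 + 4.9·4 = 20.3; e = 20.3 − 20.3 = 0
x=6: ŷ = 0.7 + 4.9·6 = 30.1; e = 28.6 − 30.1 = -1.5
x=8: ŷ = 0.7 + 4.9·8 = 39.9; e = 41.4 − 39.9 = 1.5
x=10: ŷ = 0.7 + 4.9·10 = 49.7; e = 50.7 − 49.7 = 1
x=12: ŷ = 0.7 + 4.9·12 = 59.5; e = 59 − 59.5 = -0.5
x=14: ŷ = 0.7 + 4.9·14 = 69.3; e = 68.8 − 69.3 = -0.5

0, -1.5, 1.5, 1, -0.5, -0.5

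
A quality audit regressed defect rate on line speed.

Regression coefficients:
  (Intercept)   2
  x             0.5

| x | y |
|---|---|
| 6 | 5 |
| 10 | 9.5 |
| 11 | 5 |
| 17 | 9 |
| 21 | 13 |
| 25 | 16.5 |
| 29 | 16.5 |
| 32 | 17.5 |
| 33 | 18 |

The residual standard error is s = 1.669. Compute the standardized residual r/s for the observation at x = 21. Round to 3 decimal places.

0.300

ŷ = 2 + 0.5·21 = 12.5
r = 13 − 12.5 = 0.5
r/s = 0.5 / 1.669 = 0.300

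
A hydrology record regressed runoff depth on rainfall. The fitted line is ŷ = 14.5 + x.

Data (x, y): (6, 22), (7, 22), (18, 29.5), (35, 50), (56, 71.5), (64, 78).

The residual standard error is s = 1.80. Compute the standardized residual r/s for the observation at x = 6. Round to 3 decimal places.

ŷ = 14.5 + 6 = 20.5
r = 22 − 20.5 = 1.5
r/s = 1.5 / 1.80 = 0.833

0.833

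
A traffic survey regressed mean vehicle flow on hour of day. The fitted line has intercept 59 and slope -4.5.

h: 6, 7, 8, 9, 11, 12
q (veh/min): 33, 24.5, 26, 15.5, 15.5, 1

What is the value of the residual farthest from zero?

h=6: ŷ = 59 − 4.5·6 = 32; r = 33 − 32 = 1
h=7: ŷ = 59 − 4.5·7 = 27.5; r = 24.5 − 27.5 = -3
h=8: ŷ = 59 − 4.5·8 = 23; r = 26 − 23 = 3
h=9: ŷ = 59 − 4.5·9 = 18.5; r = 15.5 − 18.5 = -3
h=11: ŷ = 59 − 4.5·11 = 9.5; r = 15.5 − 9.5 = 6
h=12: ŷ = 59 − 4.5·12 = 5; r = 1 − 5 = -4
Largest |r| is 6 at h = 11, residual 6.

r = 6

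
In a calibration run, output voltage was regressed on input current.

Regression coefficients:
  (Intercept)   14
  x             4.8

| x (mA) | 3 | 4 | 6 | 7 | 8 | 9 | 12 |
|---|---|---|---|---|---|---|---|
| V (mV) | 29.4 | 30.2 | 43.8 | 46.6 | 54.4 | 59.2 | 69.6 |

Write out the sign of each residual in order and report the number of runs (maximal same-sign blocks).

x=3: ŷ = 14 + 4.8·3 = 28.4; e = 29.4 − 28.4 = 1
x=4: ŷ = 14 + 4.8·4 = 33.2; e = 30.2 − 33.2 = -3
x=6: ŷ = 14 + 4.8·6 = 42.8; e = 43.8 − 42.8 = 1
x=7: ŷ = 14 + 4.8·7 = 47.6; e = 46.6 − 47.6 = -1
x=8: ŷ = 14 + 4.8·8 = 52.4; e = 54.4 − 52.4 = 2
x=9: ŷ = 14 + 4.8·9 = 57.2; e = 59.2 − 57.2 = 2
x=12: ŷ = 14 + 4.8·12 = 71.6; e = 69.6 − 71.6 = -2
Signs: + − + − + + −
Runs: +×1, −×1, +×1, −×1, +×2, −×1 → 6

6 runs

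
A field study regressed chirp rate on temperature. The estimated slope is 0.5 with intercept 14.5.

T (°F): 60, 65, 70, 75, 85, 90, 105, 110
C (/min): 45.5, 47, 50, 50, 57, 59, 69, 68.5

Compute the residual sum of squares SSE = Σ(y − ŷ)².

SSE = 10.5

T=60: ŷ = 14.5 + 0.5·60 = 44.5; e = 45.5 − 44.5 = 1
T=65: ŷ = 14.5 + 0.5·65 = 47; e = 47 − 47 = 0
T=70: ŷ = 14.5 + 0.5·70 = 49.5; e = 50 − 49.5 = 0.5
T=75: ŷ = 14.5 + 0.5·75 = 52; e = 50 − 52 = -2
T=85: ŷ = 14.5 + 0.5·85 = 57; e = 57 − 57 = 0
T=90: ŷ = 14.5 + 0.5·90 = 59.5; e = 59 − 59.5 = -0.5
T=105: ŷ = 14.5 + 0.5·105 = 67; e = 69 − 67 = 2
T=110: ŷ = 14.5 + 0.5·110 = 69.5; e = 68.5 − 69.5 = -1
SSE = 1 + 0 + 0.25 + 4 + 0 + 0.25 + 4 + 1 = 10.5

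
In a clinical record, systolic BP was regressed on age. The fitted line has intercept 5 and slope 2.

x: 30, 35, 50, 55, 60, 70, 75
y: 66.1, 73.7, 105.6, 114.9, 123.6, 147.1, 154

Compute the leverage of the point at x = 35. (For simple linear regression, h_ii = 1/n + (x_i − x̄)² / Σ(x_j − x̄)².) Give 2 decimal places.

x̄ = (30 + 35 + 50 + 55 + 60 + 70 + 75)/7 = 53.5714
Σ(x − x̄)² = 555.612 + 344.898 + 12.7551 + 2.04082 + 41.3265 + 269.898 + 459.184 = 1685.71
h = 1/7 + (-18.5714)²/1685.71 = 0.142857 + 0.2046 = 0.35

h = 0.35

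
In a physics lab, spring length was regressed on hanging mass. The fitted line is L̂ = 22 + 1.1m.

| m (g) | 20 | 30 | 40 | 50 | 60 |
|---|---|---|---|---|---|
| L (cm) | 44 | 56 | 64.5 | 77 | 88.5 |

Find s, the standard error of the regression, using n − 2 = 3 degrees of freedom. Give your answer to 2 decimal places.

m=20: L̂ = 22 + 1.1·20 = 44; e = 44 − 44 = 0
m=30: L̂ = 22 + 1.1·30 = 55; e = 56 − 55 = 1
m=40: L̂ = 22 + 1.1·40 = 66; e = 64.5 − 66 = -1.5
m=50: L̂ = 22 + 1.1·50 = 77; e = 77 − 77 = 0
m=60: L̂ = 22 + 1.1·60 = 88; e = 88.5 − 88 = 0.5
SSE = 0 + 1 + 2.25 + 0 + 0.25 = 3.5
s = √(3.5/3) = √1.16667 ≈ 1.08

s = 1.08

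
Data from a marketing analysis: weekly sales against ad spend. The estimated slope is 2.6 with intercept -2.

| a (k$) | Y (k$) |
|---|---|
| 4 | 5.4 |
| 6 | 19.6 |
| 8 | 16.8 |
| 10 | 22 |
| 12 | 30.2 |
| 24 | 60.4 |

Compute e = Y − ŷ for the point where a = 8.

e = -2

ŷ = -2 + 2.6·8 = 18.8
e = 16.8 − 18.8 = -2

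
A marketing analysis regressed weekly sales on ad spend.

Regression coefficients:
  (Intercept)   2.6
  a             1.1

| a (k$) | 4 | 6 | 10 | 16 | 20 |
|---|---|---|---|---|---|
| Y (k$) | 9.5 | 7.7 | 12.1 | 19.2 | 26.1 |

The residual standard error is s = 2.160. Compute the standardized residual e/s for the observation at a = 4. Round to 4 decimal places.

1.1574

Ŷ = 2.6 + 1.1·4 = 7
e = 9.5 − 7 = 2.5
e/s = 2.5 / 2.160 = 1.1574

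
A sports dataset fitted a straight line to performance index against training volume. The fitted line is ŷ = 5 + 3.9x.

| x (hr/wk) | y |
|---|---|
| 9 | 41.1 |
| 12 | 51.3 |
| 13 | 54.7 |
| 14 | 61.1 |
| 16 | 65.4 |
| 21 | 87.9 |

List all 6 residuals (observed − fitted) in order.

1, -0.5, -1, 1.5, -2, 1

x=9: ŷ = 5 + 3.9·9 = 40.1; r = 41.1 − 40.1 = 1
x=12: ŷ = 5 + 3.9·12 = 51.8; r = 51.3 − 51.8 = -0.5
x=13: ŷ = 5 + 3.9·13 = 55.7; r = 54.7 − 55.7 = -1
x=14: ŷ = 5 + 3.9·14 = 59.6; r = 61.1 − 59.6 = 1.5
x=16: ŷ = 5 + 3.9·16 = 67.4; r = 65.4 − 67.4 = -2
x=21: ŷ = 5 + 3.9·21 = 86.9; r = 87.9 − 86.9 = 1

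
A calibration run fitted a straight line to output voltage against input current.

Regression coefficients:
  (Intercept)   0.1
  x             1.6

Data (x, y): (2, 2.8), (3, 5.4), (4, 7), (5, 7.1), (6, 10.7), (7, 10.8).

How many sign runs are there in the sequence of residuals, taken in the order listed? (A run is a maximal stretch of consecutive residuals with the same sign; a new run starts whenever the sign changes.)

x=2: ŷ = 0.1 + 1.6·2 = 3.3; e = 2.8 − 3.3 = -0.5
x=3: ŷ = 0.1 + 1.6·3 = 4.9; e = 5.4 − 4.9 = 0.5
x=4: ŷ = 0.1 + 1.6·4 = 6.5; e = 7 − 6.5 = 0.5
x=5: ŷ = 0.1 + 1.6·5 = 8.1; e = 7.1 − 8.1 = -1
x=6: ŷ = 0.1 + 1.6·6 = 9.7; e = 10.7 − 9.7 = 1
x=7: ŷ = 0.1 + 1.6·7 = 11.3; e = 10.8 − 11.3 = -0.5
Signs: − + + − + −
Runs: −×1, +×2, −×1, +×1, −×1 → 5

5 runs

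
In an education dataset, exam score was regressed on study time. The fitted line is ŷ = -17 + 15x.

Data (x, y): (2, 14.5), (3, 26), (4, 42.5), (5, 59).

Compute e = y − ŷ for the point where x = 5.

e = 1

ŷ = -17 + 15·5 = 58
e = 59 − 58 = 1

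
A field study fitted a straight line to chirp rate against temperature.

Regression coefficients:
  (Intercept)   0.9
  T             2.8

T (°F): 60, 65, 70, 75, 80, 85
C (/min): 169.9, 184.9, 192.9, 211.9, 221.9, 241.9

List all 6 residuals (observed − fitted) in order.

T=60: ŷ = 0.9 + 2.8·60 = 168.9; r = 169.9 − 168.9 = 1
T=65: ŷ = 0.9 + 2.8·65 = 182.9; r = 184.9 − 182.9 = 2
T=70: ŷ = 0.9 + 2.8·70 = 196.9; r = 192.9 − 196.9 = -4
T=75: ŷ = 0.9 + 2.8·75 = 210.9; r = 211.9 − 210.9 = 1
T=80: ŷ = 0.9 + 2.8·80 = 224.9; r = 221.9 − 224.9 = -3
T=85: ŷ = 0.9 + 2.8·85 = 238.9; r = 241.9 − 238.9 = 3

1, 2, -4, 1, -3, 3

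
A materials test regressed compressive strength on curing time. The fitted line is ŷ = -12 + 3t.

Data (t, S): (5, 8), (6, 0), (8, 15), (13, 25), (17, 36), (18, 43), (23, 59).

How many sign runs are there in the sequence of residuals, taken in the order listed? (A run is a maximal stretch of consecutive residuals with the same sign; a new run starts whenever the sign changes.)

5 runs

t=5: ŷ = -12 + 3·5 = 3; r = 8 − 3 = 5
t=6: ŷ = -12 + 3·6 = 6; r = 0 − 6 = -6
t=8: ŷ = -12 + 3·8 = 12; r = 15 − 12 = 3
t=13: ŷ = -12 + 3·13 = 27; r = 25 − 27 = -2
t=17: ŷ = -12 + 3·17 = 39; r = 36 − 39 = -3
t=18: ŷ = -12 + 3·18 = 42; r = 43 − 42 = 1
t=23: ŷ = -12 + 3·23 = 57; r = 59 − 57 = 2
Signs: + − + − − + +
Runs: +×1, −×1, +×1, −×2, +×2 → 5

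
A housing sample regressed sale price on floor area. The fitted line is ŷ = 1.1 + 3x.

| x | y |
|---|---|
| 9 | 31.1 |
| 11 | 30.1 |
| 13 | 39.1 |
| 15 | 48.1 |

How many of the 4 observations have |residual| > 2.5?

x=9: ŷ = 1.1 + 3·9 = 28.1; e = 31.1 − 28.1 = 3
x=11: ŷ = 1.1 + 3·11 = 34.1; e = 30.1 − 34.1 = -4
x=13: ŷ = 1.1 + 3·13 = 40.1; e = 39.1 − 40.1 = -1
x=15: ŷ = 1.1 + 3·15 = 46.1; e = 48.1 − 46.1 = 2
|e| > 2.5: x=9 (|e|=3), x=11 (|e|=4) → 2

2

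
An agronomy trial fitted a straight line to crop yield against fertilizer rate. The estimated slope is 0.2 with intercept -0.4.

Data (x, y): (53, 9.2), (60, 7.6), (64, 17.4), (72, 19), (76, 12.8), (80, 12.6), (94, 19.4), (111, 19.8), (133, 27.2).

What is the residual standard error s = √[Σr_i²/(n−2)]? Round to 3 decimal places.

s = 3.505

x=53: ŷ = -0.4 + 0.2·53 = 10.2; r = 9.2 − 10.2 = -1
x=60: ŷ = -0.4 + 0.2·60 = 11.6; r = 7.6 − 11.6 = -4
x=64: ŷ = -0.4 + 0.2·64 = 12.4; r = 17.4 − 12.4 = 5
x=72: ŷ = -0.4 + 0.2·72 = 14; r = 19 − 14 = 5
x=76: ŷ = -0.4 + 0.2·76 = 14.8; r = 12.8 − 14.8 = -2
x=80: ŷ = -0.4 + 0.2·80 = 15.6; r = 12.6 − 15.6 = -3
x=94: ŷ = -0.4 + 0.2·94 = 18.4; r = 19.4 − 18.4 = 1
x=111: ŷ = -0.4 + 0.2·111 = 21.8; r = 19.8 − 21.8 = -2
x=133: ŷ = -0.4 + 0.2·133 = 26.2; r = 27.2 − 26.2 = 1
SSE = 1 + 16 + 25 + 25 + 4 + 9 + 1 + 4 + 1 = 86
s = √(86/7) = √12.2857 ≈ 3.505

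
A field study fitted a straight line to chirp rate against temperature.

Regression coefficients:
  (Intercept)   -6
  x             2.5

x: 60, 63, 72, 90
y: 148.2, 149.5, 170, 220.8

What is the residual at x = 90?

ŷ = -6 + 2.5·90 = 219
r = 220.8 − 219 = 1.8

r = 1.8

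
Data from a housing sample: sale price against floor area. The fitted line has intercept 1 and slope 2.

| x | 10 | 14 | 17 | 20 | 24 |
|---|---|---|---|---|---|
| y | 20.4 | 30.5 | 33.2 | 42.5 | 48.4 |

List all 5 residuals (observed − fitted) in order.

-0.6, 1.5, -1.8, 1.5, -0.6

x=10: ŷ = 1 + 2·10 = 21; e = 20.4 − 21 = -0.6
x=14: ŷ = 1 + 2·14 = 29; e = 30.5 − 29 = 1.5
x=17: ŷ = 1 + 2·17 = 35; e = 33.2 − 35 = -1.8
x=20: ŷ = 1 + 2·20 = 41; e = 42.5 − 41 = 1.5
x=24: ŷ = 1 + 2·24 = 49; e = 48.4 − 49 = -0.6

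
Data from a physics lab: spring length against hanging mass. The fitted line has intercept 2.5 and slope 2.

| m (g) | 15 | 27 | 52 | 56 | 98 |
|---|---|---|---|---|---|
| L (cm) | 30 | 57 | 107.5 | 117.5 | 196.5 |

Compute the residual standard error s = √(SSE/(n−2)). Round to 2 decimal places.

m=15: L̂ = 2.5 + 2·15 = 32.5; e = 30 − 32.5 = -2.5
m=27: L̂ = 2.5 + 2·27 = 56.5; e = 57 − 56.5 = 0.5
m=52: L̂ = 2.5 + 2·52 = 106.5; e = 107.5 − 106.5 = 1
m=56: L̂ = 2.5 + 2·56 = 114.5; e = 117.5 − 114.5 = 3
m=98: L̂ = 2.5 + 2·98 = 198.5; e = 196.5 − 198.5 = -2
SSE = 6.25 + 0.25 + 1 + 9 + 4 = 20.5
s = √(20.5/3) = √6.83333 ≈ 2.61

s = 2.61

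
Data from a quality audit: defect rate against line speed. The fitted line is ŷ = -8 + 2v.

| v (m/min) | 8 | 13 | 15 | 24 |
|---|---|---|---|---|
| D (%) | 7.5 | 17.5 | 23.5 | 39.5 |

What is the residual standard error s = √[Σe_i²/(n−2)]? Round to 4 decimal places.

v=8: ŷ = -8 + 2·8 = 8; e = 7.5 − 8 = -0.5
v=13: ŷ = -8 + 2·13 = 18; e = 17.5 − 18 = -0.5
v=15: ŷ = -8 + 2·15 = 22; e = 23.5 − 22 = 1.5
v=24: ŷ = -8 + 2·24 = 40; e = 39.5 − 40 = -0.5
SSE = 0.25 + 0.25 + 2.25 + 0.25 = 3
s = √(3/2) = √1.5 ≈ 1.2247

s = 1.2247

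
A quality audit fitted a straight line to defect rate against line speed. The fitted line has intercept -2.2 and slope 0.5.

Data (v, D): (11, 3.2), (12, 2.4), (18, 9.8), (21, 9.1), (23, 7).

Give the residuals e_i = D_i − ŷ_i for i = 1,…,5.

-0.1, -1.4, 3, 0.8, -2.3

v=11: ŷ = -2.2 + 0.5·11 = 3.3; e = 3.2 − 3.3 = -0.1
v=12: ŷ = -2.2 + 0.5·12 = 3.8; e = 2.4 − 3.8 = -1.4
v=18: ŷ = -2.2 + 0.5·18 = 6.8; e = 9.8 − 6.8 = 3
v=21: ŷ = -2.2 + 0.5·21 = 8.3; e = 9.1 − 8.3 = 0.8
v=23: ŷ = -2.2 + 0.5·23 = 9.3; e = 7 − 9.3 = -2.3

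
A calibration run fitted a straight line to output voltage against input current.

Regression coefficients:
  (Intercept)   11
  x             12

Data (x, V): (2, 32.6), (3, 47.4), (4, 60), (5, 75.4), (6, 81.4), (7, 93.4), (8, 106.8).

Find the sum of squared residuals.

SSE = 31.44

x=2: ŷ = 11 + 12·2 = 35; r = 32.6 − 35 = -2.4
x=3: ŷ = 11 + 12·3 = 47; r = 47.4 − 47 = 0.4
x=4: ŷ = 11 + 12·4 = 59; r = 60 − 59 = 1
x=5: ŷ = 11 + 12·5 = 71; r = 75.4 − 71 = 4.4
x=6: ŷ = 11 + 12·6 = 83; r = 81.4 − 83 = -1.6
x=7: ŷ = 11 + 12·7 = 95; r = 93.4 − 95 = -1.6
x=8: ŷ = 11 + 12·8 = 107; r = 106.8 − 107 = -0.2
SSE = 5.76 + 0.16 + 1 + 19.36 + 2.56 + 2.56 + 0.04 = 31.44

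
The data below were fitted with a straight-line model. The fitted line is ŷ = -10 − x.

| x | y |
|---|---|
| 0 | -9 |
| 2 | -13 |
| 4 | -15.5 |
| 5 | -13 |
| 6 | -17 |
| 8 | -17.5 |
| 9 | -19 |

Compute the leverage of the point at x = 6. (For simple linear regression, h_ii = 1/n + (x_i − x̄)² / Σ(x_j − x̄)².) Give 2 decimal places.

h = 0.16

x̄ = (0 + 2 + 4 + 5 + 6 + 8 + 9)/7 = 4.85714
Σ(x − x̄)² = 23.5918 + 8.16327 + 0.734694 + 0.0204082 + 1.30612 + 9.87755 + 17.1633 = 60.8571
h = 1/7 + (1.14286)²/60.8571 = 0.142857 + 0.0214621 = 0.16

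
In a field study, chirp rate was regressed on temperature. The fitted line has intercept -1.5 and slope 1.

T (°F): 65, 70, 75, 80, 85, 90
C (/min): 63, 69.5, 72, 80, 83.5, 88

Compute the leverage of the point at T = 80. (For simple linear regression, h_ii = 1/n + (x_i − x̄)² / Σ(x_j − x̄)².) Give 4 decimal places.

h = 0.1810

T̄ = (65 + 70 + 75 + 80 + 85 + 90)/6 = 77.5
Σ(T − T̄)² = 156.25 + 56.25 + 6.25 + 6.25 + 56.25 + 156.25 = 437.5
h = 1/6 + (2.5)²/437.5 = 0.166667 + 0.0142857 = 0.1810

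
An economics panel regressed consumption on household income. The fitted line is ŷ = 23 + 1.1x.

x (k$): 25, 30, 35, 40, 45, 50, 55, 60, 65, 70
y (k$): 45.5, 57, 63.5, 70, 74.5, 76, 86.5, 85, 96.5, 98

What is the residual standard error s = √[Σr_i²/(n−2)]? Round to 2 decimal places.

s = 3.16

x=25: ŷ = 23 + 1.1·25 = 50.5; r = 45.5 − 50.5 = -5
x=30: ŷ = 23 + 1.1·30 = 56; r = 57 − 56 = 1
x=35: ŷ = 23 + 1.1·35 = 61.5; r = 63.5 − 61.5 = 2
x=40: ŷ = 23 + 1.1·40 = 67; r = 70 − 67 = 3
x=45: ŷ = 23 + 1.1·45 = 72.5; r = 74.5 − 72.5 = 2
x=50: ŷ = 23 + 1.1·50 = 78; r = 76 − 78 = -2
x=55: ŷ = 23 + 1.1·55 = 83.5; r = 86.5 − 83.5 = 3
x=60: ŷ = 23 + 1.1·60 = 89; r = 85 − 89 = -4
x=65: ŷ = 23 + 1.1·65 = 94.5; r = 96.5 − 94.5 = 2
x=70: ŷ = 23 + 1.1·70 = 100; r = 98 − 100 = -2
SSE = 25 + 1 + 4 + 9 + 4 + 4 + 9 + 16 + 4 + 4 = 80
s = √(80/8) = √10 ≈ 3.16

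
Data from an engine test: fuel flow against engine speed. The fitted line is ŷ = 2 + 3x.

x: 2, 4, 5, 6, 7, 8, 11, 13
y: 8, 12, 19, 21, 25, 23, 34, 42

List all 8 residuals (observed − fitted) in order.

x=2: ŷ = 2 + 3·2 = 8; r = 8 − 8 = 0
x=4: ŷ = 2 + 3·4 = 14; r = 12 − 14 = -2
x=5: ŷ = 2 + 3·5 = 17; r = 19 − 17 = 2
x=6: ŷ = 2 + 3·6 = 20; r = 21 − 20 = 1
x=7: ŷ = 2 + 3·7 = 23; r = 25 − 23 = 2
x=8: ŷ = 2 + 3·8 = 26; r = 23 − 26 = -3
x=11: ŷ = 2 + 3·11 = 35; r = 34 − 35 = -1
x=13: ŷ = 2 + 3·13 = 41; r = 42 − 41 = 1

0, -2, 2, 1, 2, -3, -1, 1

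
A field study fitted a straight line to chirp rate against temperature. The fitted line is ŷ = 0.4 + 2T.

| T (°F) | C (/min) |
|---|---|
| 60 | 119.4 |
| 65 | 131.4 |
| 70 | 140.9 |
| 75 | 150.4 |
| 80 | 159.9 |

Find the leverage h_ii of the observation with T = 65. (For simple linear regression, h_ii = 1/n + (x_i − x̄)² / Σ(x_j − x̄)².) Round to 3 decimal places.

h = 0.300

T̄ = (60 + 65 + 70 + 75 + 80)/5 = 70
Σ(T − T̄)² = 100 + 25 + 0 + 25 + 100 = 250
h = 1/5 + (-5)²/250 = 0.2 + 0.1 = 0.300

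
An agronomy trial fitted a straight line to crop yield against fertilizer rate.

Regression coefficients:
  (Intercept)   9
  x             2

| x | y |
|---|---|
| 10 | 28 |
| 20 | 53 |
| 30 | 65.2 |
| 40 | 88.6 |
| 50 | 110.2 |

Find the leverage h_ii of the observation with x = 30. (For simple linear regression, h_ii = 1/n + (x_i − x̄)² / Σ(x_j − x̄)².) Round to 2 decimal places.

x̄ = (10 + 20 + 30 + 40 + 50)/5 = 30
Σ(x − x̄)² = 400 + 100 + 0 + 100 + 400 = 1000
h = 1/5 + (0)²/1000 = 0.2 + 0 = 0.20

h = 0.20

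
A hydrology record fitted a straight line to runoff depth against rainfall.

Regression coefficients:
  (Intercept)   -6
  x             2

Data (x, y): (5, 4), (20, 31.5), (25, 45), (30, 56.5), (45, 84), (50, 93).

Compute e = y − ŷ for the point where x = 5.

e = 0

ŷ = -6 + 2·5 = 4
e = 4 − 4 = 0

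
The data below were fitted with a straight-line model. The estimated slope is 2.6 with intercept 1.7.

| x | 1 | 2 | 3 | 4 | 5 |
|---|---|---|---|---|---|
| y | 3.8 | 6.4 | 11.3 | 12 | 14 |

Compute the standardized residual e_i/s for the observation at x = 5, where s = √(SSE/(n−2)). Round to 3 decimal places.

x=1: ŷ = 1.7 + 2.6·1 = 4.3; e = 3.8 − 4.3 = -0.5
x=2: ŷ = 1.7 + 2.6·2 = 6.9; e = 6.4 − 6.9 = -0.5
x=3: ŷ = 1.7 + 2.6·3 = 9.5; e = 11.3 − 9.5 = 1.8
x=4: ŷ = 1.7 + 2.6·4 = 12.1; e = 12 − 12.1 = -0.1
x=5: ŷ = 1.7 + 2.6·5 = 14.7; e = 14 − 14.7 = -0.7
SSE = 0.25 + 0.25 + 3.24 + 0.01 + 0.49 = 4.24
s = √(4.24/3) = 1.18884
e/s = -0.7 / 1.18884 = -0.589

-0.589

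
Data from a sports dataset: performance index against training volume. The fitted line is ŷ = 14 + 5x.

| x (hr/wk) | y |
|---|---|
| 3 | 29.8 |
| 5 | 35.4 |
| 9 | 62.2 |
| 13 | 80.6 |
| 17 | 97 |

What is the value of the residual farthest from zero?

x=3: ŷ = 14 + 5·3 = 29; r = 29.8 − 29 = 0.8
x=5: ŷ = 14 + 5·5 = 39; r = 35.4 − 39 = -3.6
x=9: ŷ = 14 + 5·9 = 59; r = 62.2 − 59 = 3.2
x=13: ŷ = 14 + 5·13 = 79; r = 80.6 − 79 = 1.6
x=17: ŷ = 14 + 5·17 = 99; r = 97 − 99 = -2
Largest |r| is 3.6 at x = 5, residual -3.6.

r = -3.6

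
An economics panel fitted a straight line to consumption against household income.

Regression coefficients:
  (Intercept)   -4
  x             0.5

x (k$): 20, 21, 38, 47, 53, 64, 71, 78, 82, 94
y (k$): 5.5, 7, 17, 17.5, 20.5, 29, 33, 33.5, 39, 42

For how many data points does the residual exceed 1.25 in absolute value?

x=20: ŷ = -4 + 0.5·20 = 6; e = 5.5 − 6 = -0.5
x=21: ŷ = -4 + 0.5·21 = 6.5; e = 7 − 6.5 = 0.5
x=38: ŷ = -4 + 0.5·38 = 15; e = 17 − 15 = 2
x=47: ŷ = -4 + 0.5·47 = 19.5; e = 17.5 − 19.5 = -2
x=53: ŷ = -4 + 0.5·53 = 22.5; e = 20.5 − 22.5 = -2
x=64: ŷ = -4 + 0.5·64 = 28; e = 29 − 28 = 1
x=71: ŷ = -4 + 0.5·71 = 31.5; e = 33 − 31.5 = 1.5
x=78: ŷ = -4 + 0.5·78 = 35; e = 33.5 − 35 = -1.5
x=82: ŷ = -4 + 0.5·82 = 37; e = 39 − 37 = 2
x=94: ŷ = -4 + 0.5·94 = 43; e = 42 − 43 = -1
|e| > 1.25: x=38 (|e|=2), x=47 (|e|=2), x=53 (|e|=2), x=71 (|e|=1.5), x=78 (|e|=1.5), x=82 (|e|=2) → 6

6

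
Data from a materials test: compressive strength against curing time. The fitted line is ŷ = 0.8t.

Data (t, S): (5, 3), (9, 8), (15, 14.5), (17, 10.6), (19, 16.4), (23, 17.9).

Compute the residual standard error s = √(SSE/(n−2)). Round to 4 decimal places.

t=5: ŷ = 0.8·5 = 4; e = 3 − 4 = -1
t=9: ŷ = 0.8·9 = 7.2; e = 8 − 7.2 = 0.8
t=15: ŷ = 0.8·15 = 12; e = 14.5 − 12 = 2.5
t=17: ŷ = 0.8·17 = 13.6; e = 10.6 − 13.6 = -3
t=19: ŷ = 0.8·19 = 15.2; e = 16.4 − 15.2 = 1.2
t=23: ŷ = 0.8·23 = 18.4; e = 17.9 − 18.4 = -0.5
SSE = 1 + 0.64 + 6.25 + 9 + 1.44 + 0.25 = 18.58
s = √(18.58/4) = √4.645 ≈ 2.1552

s = 2.1552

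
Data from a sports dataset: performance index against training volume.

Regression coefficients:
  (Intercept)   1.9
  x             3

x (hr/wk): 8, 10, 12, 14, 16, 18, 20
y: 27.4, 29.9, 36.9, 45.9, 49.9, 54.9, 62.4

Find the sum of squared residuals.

SSE = 12.5

x=8: ŷ = 1.9 + 3·8 = 25.9; r = 27.4 − 25.9 = 1.5
x=10: ŷ = 1.9 + 3·10 = 31.9; r = 29.9 − 31.9 = -2
x=12: ŷ = 1.9 + 3·12 = 37.9; r = 36.9 − 37.9 = -1
x=14: ŷ = 1.9 + 3·14 = 43.9; r = 45.9 − 43.9 = 2
x=16: ŷ = 1.9 + 3·16 = 49.9; r = 49.9 − 49.9 = 0
x=18: ŷ = 1.9 + 3·18 = 55.9; r = 54.9 − 55.9 = -1
x=20: ŷ = 1.9 + 3·20 = 61.9; r = 62.4 − 61.9 = 0.5
SSE = 2.25 + 4 + 1 + 4 + 0 + 1 + 0.25 = 12.5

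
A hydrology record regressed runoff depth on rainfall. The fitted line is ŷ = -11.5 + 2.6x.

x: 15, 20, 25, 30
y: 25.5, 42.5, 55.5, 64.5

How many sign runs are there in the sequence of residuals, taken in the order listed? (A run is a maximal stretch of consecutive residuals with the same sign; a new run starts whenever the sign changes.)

x=15: ŷ = -11.5 + 2.6·15 = 27.5; e = 25.5 − 27.5 = -2
x=20: ŷ = -11.5 + 2.6·20 = 40.5; e = 42.5 − 40.5 = 2
x=25: ŷ = -11.5 + 2.6·25 = 53.5; e = 55.5 − 53.5 = 2
x=30: ŷ = -11.5 + 2.6·30 = 66.5; e = 64.5 − 66.5 = -2
Signs: − + + −
Runs: −×1, +×2, −×1 → 3

3 runs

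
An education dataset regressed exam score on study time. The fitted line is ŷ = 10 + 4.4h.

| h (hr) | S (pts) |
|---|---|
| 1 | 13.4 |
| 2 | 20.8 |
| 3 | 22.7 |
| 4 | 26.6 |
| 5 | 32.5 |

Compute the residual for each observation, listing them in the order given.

h=1: ŷ = 10 + 4.4·1 = 14.4; r = 13.4 − 14.4 = -1
h=2: ŷ = 10 + 4.4·2 = 18.8; r = 20.8 − 18.8 = 2
h=3: ŷ = 10 + 4.4·3 = 23.2; r = 22.7 − 23.2 = -0.5
h=4: ŷ = 10 + 4.4·4 = 27.6; r = 26.6 − 27.6 = -1
h=5: ŷ = 10 + 4.4·5 = 32; r = 32.5 − 32 = 0.5

-1, 2, -0.5, -1, 0.5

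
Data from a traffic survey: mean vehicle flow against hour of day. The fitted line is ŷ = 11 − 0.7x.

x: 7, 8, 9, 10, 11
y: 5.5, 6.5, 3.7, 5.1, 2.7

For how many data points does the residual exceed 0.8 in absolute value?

3

x=7: ŷ = 11 − 0.7·7 = 6.1; r = 5.5 − 6.1 = -0.6
x=8: ŷ = 11 − 0.7·8 = 5.4; r = 6.5 − 5.4 = 1.1
x=9: ŷ = 11 − 0.7·9 = 4.7; r = 3.7 − 4.7 = -1
x=10: ŷ = 11 − 0.7·10 = 4; r = 5.1 − 4 = 1.1
x=11: ŷ = 11 − 0.7·11 = 3.3; r = 2.7 − 3.3 = -0.6
|r| > 0.8: x=8 (|r|=1.1), x=9 (|r|=1), x=10 (|r|=1.1) → 3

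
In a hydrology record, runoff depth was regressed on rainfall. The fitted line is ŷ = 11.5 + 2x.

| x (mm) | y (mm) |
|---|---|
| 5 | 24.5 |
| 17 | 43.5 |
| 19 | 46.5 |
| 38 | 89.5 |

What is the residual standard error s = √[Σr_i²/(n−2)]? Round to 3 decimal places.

s = 3.606

x=5: ŷ = 11.5 + 2·5 = 21.5; r = 24.5 − 21.5 = 3
x=17: ŷ = 11.5 + 2·17 = 45.5; r = 43.5 − 45.5 = -2
x=19: ŷ = 11.5 + 2·19 = 49.5; r = 46.5 − 49.5 = -3
x=38: ŷ = 11.5 + 2·38 = 87.5; r = 89.5 − 87.5 = 2
SSE = 9 + 4 + 9 + 4 = 26
s = √(26/2) = √13 ≈ 3.606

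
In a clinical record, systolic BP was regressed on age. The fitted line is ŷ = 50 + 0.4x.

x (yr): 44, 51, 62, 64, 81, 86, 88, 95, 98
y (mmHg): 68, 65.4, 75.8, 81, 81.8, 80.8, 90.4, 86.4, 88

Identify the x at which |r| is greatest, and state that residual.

x=44: ŷ = 50 + 0.4·44 = 67.6; r = 68 − 67.6 = 0.4
x=51: ŷ = 50 + 0.4·51 = 70.4; r = 65.4 − 70.4 = -5
x=62: ŷ = 50 + 0.4·62 = 74.8; r = 75.8 − 74.8 = 1
x=64: ŷ = 50 + 0.4·64 = 75.6; r = 81 − 75.6 = 5.4
x=81: ŷ = 50 + 0.4·81 = 82.4; r = 81.8 − 82.4 = -0.6
x=86: ŷ = 50 + 0.4·86 = 84.4; r = 80.8 − 84.4 = -3.6
x=88: ŷ = 50 + 0.4·88 = 85.2; r = 90.4 − 85.2 = 5.2
x=95: ŷ = 50 + 0.4·95 = 88; r = 86.4 − 88 = -1.6
x=98: ŷ = 50 + 0.4·98 = 89.2; r = 88 − 89.2 = -1.2
Largest |r| is 5.4 at x = 64, residual 5.4.

x = 64, r = 5.4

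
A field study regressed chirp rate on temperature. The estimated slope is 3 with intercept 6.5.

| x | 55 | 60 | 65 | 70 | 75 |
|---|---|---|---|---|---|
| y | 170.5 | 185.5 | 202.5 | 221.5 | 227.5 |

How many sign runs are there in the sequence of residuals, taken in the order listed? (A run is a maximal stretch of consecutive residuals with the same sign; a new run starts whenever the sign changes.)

3 runs

x=55: ŷ = 6.5 + 3·55 = 171.5; e = 170.5 − 171.5 = -1
x=60: ŷ = 6.5 + 3·60 = 186.5; e = 185.5 − 186.5 = -1
x=65: ŷ = 6.5 + 3·65 = 201.5; e = 202.5 − 201.5 = 1
x=70: ŷ = 6.5 + 3·70 = 216.5; e = 221.5 − 216.5 = 5
x=75: ŷ = 6.5 + 3·75 = 231.5; e = 227.5 − 231.5 = -4
Signs: − − + + −
Runs: −×2, +×2, −×1 → 3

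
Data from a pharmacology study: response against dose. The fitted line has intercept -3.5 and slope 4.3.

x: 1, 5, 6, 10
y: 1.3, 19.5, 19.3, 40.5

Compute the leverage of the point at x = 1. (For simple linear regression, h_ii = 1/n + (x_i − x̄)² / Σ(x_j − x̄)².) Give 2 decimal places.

x̄ = (1 + 5 + 6 + 10)/4 = 5.5
Σ(x − x̄)² = 20.25 + 0.25 + 0.25 + 20.25 = 41
h = 1/4 + (-4.5)²/41 = 0.25 + 0.493902 = 0.74

h = 0.74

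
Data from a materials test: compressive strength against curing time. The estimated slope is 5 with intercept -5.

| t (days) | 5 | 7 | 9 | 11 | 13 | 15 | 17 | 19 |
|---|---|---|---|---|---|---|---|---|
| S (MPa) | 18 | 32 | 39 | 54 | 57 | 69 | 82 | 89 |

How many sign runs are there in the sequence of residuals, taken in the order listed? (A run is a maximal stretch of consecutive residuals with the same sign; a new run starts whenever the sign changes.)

7 runs

t=5: ŷ = -5 + 5·5 = 20; r = 18 − 20 = -2
t=7: ŷ = -5 + 5·7 = 30; r = 32 − 30 = 2
t=9: ŷ = -5 + 5·9 = 40; r = 39 − 40 = -1
t=11: ŷ = -5 + 5·11 = 50; r = 54 − 50 = 4
t=13: ŷ = -5 + 5·13 = 60; r = 57 − 60 = -3
t=15: ŷ = -5 + 5·15 = 70; r = 69 − 70 = -1
t=17: ŷ = -5 + 5·17 = 80; r = 82 − 80 = 2
t=19: ŷ = -5 + 5·19 = 90; r = 89 − 90 = -1
Signs: − + − + − − + −
Runs: −×1, +×1, −×1, +×1, −×2, +×1, −×1 → 7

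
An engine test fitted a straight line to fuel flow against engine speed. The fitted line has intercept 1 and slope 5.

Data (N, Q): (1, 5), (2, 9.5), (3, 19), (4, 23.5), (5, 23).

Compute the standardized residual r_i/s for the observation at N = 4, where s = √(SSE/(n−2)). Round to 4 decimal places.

N=1: Q̂ = 1 + 5·1 = 6; r = 5 − 6 = -1
N=2: Q̂ = 1 + 5·2 = 11; r = 9.5 − 11 = -1.5
N=3: Q̂ = 1 + 5·3 = 16; r = 19 − 16 = 3
N=4: Q̂ = 1 + 5·4 = 21; r = 23.5 − 21 = 2.5
N=5: Q̂ = 1 + 5·5 = 26; r = 23 − 26 = -3
SSE = 1 + 2.25 + 9 + 6.25 + 9 = 27.5
s = √(27.5/3) = 3.02765
r/s = 2.5 / 3.02765 = 0.8257

0.8257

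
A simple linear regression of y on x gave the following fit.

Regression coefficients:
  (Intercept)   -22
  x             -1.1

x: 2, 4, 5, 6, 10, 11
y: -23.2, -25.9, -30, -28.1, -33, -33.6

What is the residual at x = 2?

ŷ = -22 − 1.1·2 = -24.2
e = -23.2 − (-24.2) = 1

e = 1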